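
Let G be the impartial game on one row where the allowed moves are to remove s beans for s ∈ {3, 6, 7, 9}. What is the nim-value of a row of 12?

Build the Grundy sequence with g(k) = mex{g(k−s) : s ∈ {3, 6, 7, 9}, s ≤ k}:
k:     0  1  2  3  4  5  6  7  8  9 10 11 12
g(k):  0  0  0  1  1  1  2  2  2  3  3  3  0
So g(12) = 0.

0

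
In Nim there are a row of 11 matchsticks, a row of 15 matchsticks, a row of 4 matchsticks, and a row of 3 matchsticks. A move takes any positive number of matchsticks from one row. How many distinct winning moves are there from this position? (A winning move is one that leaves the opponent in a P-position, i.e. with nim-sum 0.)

Nim-sum: 11 ⊕ 15 ⊕ 4 ⊕ 3 = 3.
The overall nim-sum is X = 3. A row of size p has a winning move iff p XOR X < p (reduce it to p XOR X).
  11: 11 XOR 3 = 8 < 11 — winning move (to 8).
  15: 15 XOR 3 = 12 < 15 — winning move (to 12).
  4: 4 XOR 3 = 7 ≥ 4 — no move.
  3: 3 XOR 3 = 0 < 3 — winning move (to 0).
That gives 3 winning moves.

3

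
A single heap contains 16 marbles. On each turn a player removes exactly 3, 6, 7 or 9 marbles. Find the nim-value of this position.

1

Compute g(0), g(1), … for moves {3, 6, 7, 9}:
k:     0  1  2  3  4  5  6  7  8  9 10 11 12 13 14 15 16
g(k):  0  0  0  1  1  1  2  2  2  3  3  3  0  0  0  1  1
So g(16) = 1.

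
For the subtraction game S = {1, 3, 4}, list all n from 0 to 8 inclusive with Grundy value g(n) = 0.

0, 2, 7

Grundy values for subtraction set {1, 3, 4}:
k:     0  1  2  3  4  5  6  7  8
g(k):  0  1  0  1  2  3  2  0  1
The P-positions (g = 0) in 0..8 are 0, 2, 7.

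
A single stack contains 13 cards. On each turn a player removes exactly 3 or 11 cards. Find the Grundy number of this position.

2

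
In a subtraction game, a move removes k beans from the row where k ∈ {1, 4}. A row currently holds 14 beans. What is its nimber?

Compute g(0), g(1), … for moves {1, 4}:
k:     0  1  2  3  4  5  6  7  8  9 10 11 12 13 14
g(k):  0  1  0  1  2  0  1  0  1  2  0  1  0  1  2
So g(14) = 2.

2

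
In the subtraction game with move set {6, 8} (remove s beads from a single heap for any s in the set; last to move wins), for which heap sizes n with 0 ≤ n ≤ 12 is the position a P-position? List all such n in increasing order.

0, 1, 2, 3, 4, 5

Build the Grundy sequence with g(k) = mex{g(k−s) : s ∈ {6, 8}, s ≤ k}:
k:     0  1  2  3  4  5  6  7  8  9 10 11 12
g(k):  0  0  0  0  0  0  1  1  1  1  1  1  2
The P-positions (g = 0) in 0..12 are 0, 1, 2, 3, 4, 5.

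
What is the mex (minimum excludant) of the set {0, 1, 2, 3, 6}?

The values 0, 1, 2, 3 are all present; 4 is the first non-negative integer missing from the set.

4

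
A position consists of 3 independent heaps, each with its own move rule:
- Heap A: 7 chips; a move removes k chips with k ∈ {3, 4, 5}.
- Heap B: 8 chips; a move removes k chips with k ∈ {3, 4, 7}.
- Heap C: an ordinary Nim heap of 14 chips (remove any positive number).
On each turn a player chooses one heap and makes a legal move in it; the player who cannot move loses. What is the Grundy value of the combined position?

14

Grundy values for heap A (subtraction set {3, 4, 5}):
k:     0  1  2  3  4  5  6  7
g(k):  0  0  0  1  1  1  2  2
So g(7) = 2.
For heap B, compute g(0), g(1), … with moves {3, 4, 7}:
g(0) = mex{} = 0
g(1) = mex{} = 0
g(2) = mex{} = 0
g(3) = mex{0} = 1
g(4) = mex{0} = 1
g(5) = mex{0} = 1
g(6) = mex{0,1} = 2
g(7) = mex{0,1} = 2
g(8) = mex{0,1} = 2
So g(8) = 2.
Heap C is a plain Nim heap of size 14, so its Grundy value is 14.
The value of a disjunctive sum is the nim-sum of the parts.
Combined value = 2 ⊕ 2 ⊕ 14 = 14.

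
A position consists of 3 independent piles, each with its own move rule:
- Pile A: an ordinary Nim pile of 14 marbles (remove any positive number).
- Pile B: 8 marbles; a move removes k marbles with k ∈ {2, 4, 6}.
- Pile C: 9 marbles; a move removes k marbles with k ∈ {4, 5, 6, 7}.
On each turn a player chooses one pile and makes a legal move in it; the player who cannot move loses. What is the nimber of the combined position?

12

Pile A is a plain Nim pile of size 14, so its Grundy value is 14.
For pile B, compute g(0), g(1), … with moves {2, 4, 6}:
g(0) = mex{} = 0
g(1) = mex{} = 0
g(2) = mex{0} = 1
g(3) = mex{0} = 1
g(4) = mex{0,1} = 2
g(5) = mex{0,1} = 2
g(6) = mex{0,1,2} = 3
g(7) = mex{0,1,2} = 3
g(8) = mex{1,2,3} = 0
So g(8) = 0.
For pile C, compute g(0), g(1), … with moves {4, 5, 6, 7}:
g(0) = mex{} = 0
g(1) = mex{} = 0
g(2) = mex{} = 0
g(3) = mex{} = 0
g(4) = mex{0} = 1
g(5) = mex{0} = 1
g(6) = mex{0} = 1
g(7) = mex{0} = 1
g(8) = mex{0,1} = 2
g(9) = mex{0,1} = 2
So g(9) = 2.
The value of a disjunctive sum is the nim-sum of the parts.
Combined value = 14 XOR 0 XOR 2 = 12.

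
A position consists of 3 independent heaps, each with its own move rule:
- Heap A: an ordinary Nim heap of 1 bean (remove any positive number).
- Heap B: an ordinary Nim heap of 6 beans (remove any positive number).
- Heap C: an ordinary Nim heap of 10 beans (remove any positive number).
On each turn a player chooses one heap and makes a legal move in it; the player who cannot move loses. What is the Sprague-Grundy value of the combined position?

Heap A is a plain Nim heap of size 1, so its Grundy value is 1.
Heap B is a plain Nim heap of size 6, so its Grundy value is 6.
Heap C is a plain Nim heap of size 10, so its Grundy value is 10.
By the Sprague-Grundy theorem, the Grundy value of a sum of independent games is the XOR of the component values.
Combined value = 1 XOR 6 XOR 10 = 13.

13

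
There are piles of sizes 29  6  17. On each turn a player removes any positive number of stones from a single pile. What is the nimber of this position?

Bitwise XOR of the heap sizes:
  11101  (29)
  00110  (6)
  10001  (17)
  -----
  01010  (10)

10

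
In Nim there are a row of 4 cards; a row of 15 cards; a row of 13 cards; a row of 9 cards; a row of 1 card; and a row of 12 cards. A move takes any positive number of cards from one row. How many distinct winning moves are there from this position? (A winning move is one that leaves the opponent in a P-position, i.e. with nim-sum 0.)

Compute the nim-sum pairwise:
4 ⊕ 15 = 11
11 ⊕ 13 = 6
6 ⊕ 9 = 15
15 ⊕ 1 = 14
14 ⊕ 12 = 2
The overall nim-sum is X = 2. A row of size p has a winning move iff p XOR X < p (reduce it to p XOR X).
  4: 4 XOR 2 = 6 ≥ 4 — no move.
  15: 15 XOR 2 = 13 < 15 — winning move (to 13).
  13: 13 XOR 2 = 15 ≥ 13 — no move.
  9: 9 XOR 2 = 11 ≥ 9 — no move.
  1: 1 XOR 2 = 3 ≥ 1 — no move.
  12: 12 XOR 2 = 14 ≥ 12 — no move.
That gives 1 winning move.

1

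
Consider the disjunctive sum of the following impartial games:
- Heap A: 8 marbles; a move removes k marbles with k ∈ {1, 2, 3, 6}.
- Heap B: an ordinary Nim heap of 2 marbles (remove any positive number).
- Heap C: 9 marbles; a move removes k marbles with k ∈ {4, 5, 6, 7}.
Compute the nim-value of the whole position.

For heap A, compute g(0), g(1), … with moves {1, 2, 3, 6}:
k:     0  1  2  3  4  5  6  7  8
g(k):  0  1  2  3  0  1  2  3  0
So g(8) = 0.
Heap B is a plain Nim heap of size 2, so its Grundy value is 2.
For heap C, compute g(0), g(1), … with moves {4, 5, 6, 7}:
k:     0  1  2  3  4  5  6  7  8  9
g(k):  0  0  0  0  1  1  1  1  2  2
So g(9) = 2.
The value of a disjunctive sum is the nim-sum of the parts.
Combined value = 0 ⊕ 2 ⊕ 2 = 0.

0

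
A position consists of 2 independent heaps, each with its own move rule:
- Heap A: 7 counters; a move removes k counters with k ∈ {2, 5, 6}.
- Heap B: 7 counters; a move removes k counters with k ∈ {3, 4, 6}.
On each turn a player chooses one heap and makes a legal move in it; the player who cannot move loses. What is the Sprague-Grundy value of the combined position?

1

Build the Grundy sequence for heap A with g(k) = mex{g(k−s) : s ∈ {2, 5, 6}, s ≤ k}:
g(0) = mex{} = 0
g(1) = mex{} = 0
g(2) = mex{0} = 1
g(3) = mex{0} = 1
g(4) = mex{1} = 0
g(5) = mex{0,1} = 2
g(6) = mex{0} = 1
g(7) = mex{0,1,2} = 3
So g(7) = 3.
Build the Grundy sequence for heap B with g(k) = mex{g(k−s) : s ∈ {3, 4, 6}, s ≤ k}:
k:     0  1  2  3  4  5  6  7
g(k):  0  0  0  1  1  1  2  2
So g(7) = 2.
By the Sprague-Grundy theorem, the Grundy value of a sum of independent games is the XOR of the component values.
Combined value = 3 ⊕ 2 = 1.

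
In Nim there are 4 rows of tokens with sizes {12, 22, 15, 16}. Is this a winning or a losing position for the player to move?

Winning position

Compute the nim-sum pairwise:
12 XOR 22 = 26
26 XOR 15 = 21
21 XOR 16 = 5
The nim-sum is 5 ≠ 0, so this is an N-position: the player to move can win.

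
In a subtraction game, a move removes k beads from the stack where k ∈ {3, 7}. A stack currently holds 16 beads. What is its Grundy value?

Grundy values for subtraction set {3, 7}:
k:     0  1  2  3  4  5  6  7  8  9 10 11 12 13 14 15 16
g(k):  0  0  0  1  1  1  0  2  2  1  0  0  0  1  1  1  0
So g(16) = 0.

0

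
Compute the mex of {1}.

0

0 is not in the set, so the mex is 0.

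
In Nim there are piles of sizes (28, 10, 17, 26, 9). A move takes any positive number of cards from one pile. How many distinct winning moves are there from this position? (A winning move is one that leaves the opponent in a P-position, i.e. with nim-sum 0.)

3

Nim-sum: 28 ^ 10 ^ 17 ^ 26 ^ 9 = 20.
The overall nim-sum is X = 20. A pile of size p has a winning move iff p XOR X < p (reduce it to p XOR X).
  28: 28 XOR 20 = 8 < 28 — winning move (to 8).
  10: 10 XOR 20 = 30 ≥ 10 — no move.
  17: 17 XOR 20 = 5 < 17 — winning move (to 5).
  26: 26 XOR 20 = 14 < 26 — winning move (to 14).
  9: 9 XOR 20 = 29 ≥ 9 — no move.
That gives 3 winning moves.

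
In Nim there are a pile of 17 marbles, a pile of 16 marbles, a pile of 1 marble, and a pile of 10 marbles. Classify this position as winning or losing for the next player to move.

In binary:
  10001  (17)
  10000  (16)
  00001  (1)
  01010  (10)
  -----
  01010  (10)
The nim-sum is 10 ≠ 0, so this is an N-position: the player to move can win.

Winning position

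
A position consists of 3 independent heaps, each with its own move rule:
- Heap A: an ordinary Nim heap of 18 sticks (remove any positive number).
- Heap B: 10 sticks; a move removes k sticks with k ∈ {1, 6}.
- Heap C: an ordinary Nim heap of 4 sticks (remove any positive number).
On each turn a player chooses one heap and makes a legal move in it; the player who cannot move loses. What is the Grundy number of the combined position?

Heap A is a plain Nim heap of size 18, so its Grundy value is 18.
For heap B, compute g(0), g(1), … with moves {1, 6}:
k:     0  1  2  3  4  5  6  7  8  9 10
g(k):  0  1  0  1  0  1  2  0  1  0  1
So g(10) = 1.
Heap C is a plain Nim heap of size 4, so its Grundy value is 4.
By the Sprague-Grundy theorem, the Grundy value of a sum of independent games is the XOR of the component values.
Combined value = 18 ⊕ 1 ⊕ 4 = 23.

23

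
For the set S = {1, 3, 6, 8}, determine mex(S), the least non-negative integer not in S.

0

0 is not in the set, so the mex is 0.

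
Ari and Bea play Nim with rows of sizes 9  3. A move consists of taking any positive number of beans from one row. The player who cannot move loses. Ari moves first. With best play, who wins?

Ari wins

Bitwise XOR of the heap sizes:
  1001  (9)
  0011  (3)
  ----
  1010  (10)
The nim-sum is 10 ≠ 0, so this is an N-position: the player to move can win; Ari has a winning move.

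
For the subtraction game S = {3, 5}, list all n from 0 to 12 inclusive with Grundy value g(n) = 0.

0, 1, 2, 8, 9, 10

Build the Grundy sequence with g(k) = mex{g(k−s) : s ∈ {3, 5}, s ≤ k}:
g(0) = mex{} = 0
g(1) = mex{} = 0
g(2) = mex{} = 0
g(3) = mex{0} = 1
g(4) = mex{0} = 1
g(5) = mex{0} = 1
g(6) = mex{0,1} = 2
g(7) = mex{0,1} = 2
g(8) = mex{1} = 0
g(9) = mex{1,2} = 0
g(10) = mex{1,2} = 0
g(11) = mex{0,2} = 1
g(12) = mex{0,2} = 1
The P-positions (g = 0) in 0..12 are 0, 1, 2, 8, 9, 10.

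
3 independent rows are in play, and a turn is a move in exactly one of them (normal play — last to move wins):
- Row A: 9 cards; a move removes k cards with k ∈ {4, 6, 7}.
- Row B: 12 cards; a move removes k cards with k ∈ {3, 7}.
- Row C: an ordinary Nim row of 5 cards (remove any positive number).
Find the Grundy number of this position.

7

Grundy values for row A (subtraction set {4, 6, 7}):
g(0) = mex{} = 0
g(1) = mex{} = 0
g(2) = mex{} = 0
g(3) = mex{} = 0
g(4) = mex{0} = 1
g(5) = mex{0} = 1
g(6) = mex{0} = 1
g(7) = mex{0} = 1
g(8) = mex{0,1} = 2
g(9) = mex{0,1} = 2
So g(9) = 2.
For row B, compute g(0), g(1), … with moves {3, 7}:
g(0) = mex{} = 0
g(1) = mex{} = 0
g(2) = mex{} = 0
g(3) = mex{0} = 1
g(4) = mex{0} = 1
g(5) = mex{0} = 1
g(6) = mex{1} = 0
g(7) = mex{0,1} = 2
g(8) = mex{0,1} = 2
g(9) = mex{0} = 1
g(10) = mex{1,2} = 0
g(11) = mex{1,2} = 0
g(12) = mex{1} = 0
So g(12) = 0.
Row C is a plain Nim row of size 5, so its Grundy value is 5.
By the Sprague-Grundy theorem, the Grundy value of a sum of independent games is the XOR of the component values.
Combined value = 2 ⊕ 0 ⊕ 5 = 7.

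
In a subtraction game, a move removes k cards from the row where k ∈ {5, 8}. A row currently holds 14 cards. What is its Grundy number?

Compute g(0), g(1), … for moves {5, 8}:
g(0) = mex{} = 0
g(1) = mex{} = 0
g(2) = mex{} = 0
g(3) = mex{} = 0
g(4) = mex{} = 0
g(5) = mex{0} = 1
g(6) = mex{0} = 1
g(7) = mex{0} = 1
g(8) = mex{0} = 1
g(9) = mex{0} = 1
g(10) = mex{0,1} = 2
g(11) = mex{0,1} = 2
g(12) = mex{0,1} = 2
g(13) = mex{1} = 0
g(14) = mex{1} = 0
So g(14) = 0.

0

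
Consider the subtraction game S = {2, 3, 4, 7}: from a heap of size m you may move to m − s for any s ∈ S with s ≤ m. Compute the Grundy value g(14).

1

Compute g(0), g(1), … for moves {2, 3, 4, 7}:
k:     0  1  2  3  4  5  6  7  8  9 10 11 12 13 14
g(k):  0  0  1  1  2  2  0  3  1  4  2  0  0  1  1
So g(14) = 1.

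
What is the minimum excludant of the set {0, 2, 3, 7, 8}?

0 is in the set but 1 is not, so the mex is 1.

1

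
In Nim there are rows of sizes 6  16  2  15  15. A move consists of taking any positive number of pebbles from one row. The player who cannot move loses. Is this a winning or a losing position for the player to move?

Compute the nim-sum pairwise:
6 ⊕ 16 = 22
22 ⊕ 2 = 20
20 ⊕ 15 = 27
27 ⊕ 15 = 20
The nim-sum is 20 ≠ 0, so this is an N-position: the player to move can win.

Winning position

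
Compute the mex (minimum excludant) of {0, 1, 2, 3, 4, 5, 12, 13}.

The values 0, 1, 2, 3, 4, 5 are all present; 6 is the first non-negative integer missing from the set.

6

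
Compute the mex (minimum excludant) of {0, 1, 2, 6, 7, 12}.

3

The values 0, 1, 2 are all present; 3 is the first non-negative integer missing from the set.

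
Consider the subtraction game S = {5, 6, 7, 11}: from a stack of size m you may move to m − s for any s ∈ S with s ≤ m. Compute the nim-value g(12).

2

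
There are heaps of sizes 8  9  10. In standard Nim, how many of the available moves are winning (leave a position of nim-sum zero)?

3

Nim-sum: 8 XOR 9 XOR 10 = 11.
The overall nim-sum is X = 11. A heap of size p has a winning move iff p XOR X < p (reduce it to p XOR X).
  8: 8 XOR 11 = 3 < 8 — winning move (to 3).
  9: 9 XOR 11 = 2 < 9 — winning move (to 2).
  10: 10 XOR 11 = 1 < 10 — winning move (to 1).
That gives 3 winning moves.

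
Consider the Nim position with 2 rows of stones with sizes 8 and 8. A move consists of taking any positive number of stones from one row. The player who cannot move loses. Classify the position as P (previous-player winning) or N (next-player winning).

In binary:
  1000  (8)
  1000  (8)
  ----
  0000  (0)
The nim-sum is 0, so this is a P-position: the player to move is in a losing position under optimal play.

P-position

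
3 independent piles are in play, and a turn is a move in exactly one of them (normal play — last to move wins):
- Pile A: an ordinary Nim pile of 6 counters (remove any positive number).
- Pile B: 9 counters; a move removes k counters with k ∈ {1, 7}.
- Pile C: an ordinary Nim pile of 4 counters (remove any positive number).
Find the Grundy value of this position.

3

Pile A is a plain Nim pile of size 6, so its Grundy value is 6.
For pile B, compute g(0), g(1), … with moves {1, 7}:
k:     0  1  2  3  4  5  6  7  8  9
g(k):  0  1  0  1  0  1  0  1  0  1
So g(9) = 1.
Pile C is a plain Nim pile of size 4, so its Grundy value is 4.
The value of a disjunctive sum is the nim-sum of the parts.
Combined value = 6 ⊕ 1 ⊕ 4 = 3.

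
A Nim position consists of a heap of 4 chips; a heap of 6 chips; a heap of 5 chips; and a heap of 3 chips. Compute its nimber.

Nim-sum: 4 ^ 6 ^ 5 ^ 3 = 4.

4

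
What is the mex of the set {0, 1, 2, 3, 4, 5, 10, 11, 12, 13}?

The values 0, 1, 2, 3, 4, 5 are all present; 6 is the first non-negative integer missing from the set.

6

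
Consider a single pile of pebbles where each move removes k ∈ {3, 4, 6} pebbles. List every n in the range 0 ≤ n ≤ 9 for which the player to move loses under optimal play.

0, 1, 2, 9

Compute g(0), g(1), … for moves {3, 4, 6}:
g(0) = mex{} = 0
g(1) = mex{} = 0
g(2) = mex{} = 0
g(3) = mex{0} = 1
g(4) = mex{0} = 1
g(5) = mex{0} = 1
g(6) = mex{0,1} = 2
g(7) = mex{0,1} = 2
g(8) = mex{0,1} = 2
g(9) = mex{1,2} = 0
The P-positions (g = 0) in 0..9 are 0, 1, 2, 9.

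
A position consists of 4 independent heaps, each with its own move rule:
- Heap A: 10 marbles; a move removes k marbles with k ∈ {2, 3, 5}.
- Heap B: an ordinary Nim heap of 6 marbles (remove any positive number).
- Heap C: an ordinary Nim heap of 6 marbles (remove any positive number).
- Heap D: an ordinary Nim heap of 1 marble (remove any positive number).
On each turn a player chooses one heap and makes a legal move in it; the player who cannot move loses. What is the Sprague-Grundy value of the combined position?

0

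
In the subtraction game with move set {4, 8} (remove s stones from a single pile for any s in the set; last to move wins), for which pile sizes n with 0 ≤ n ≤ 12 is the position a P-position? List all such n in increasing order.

0, 1, 2, 3, 12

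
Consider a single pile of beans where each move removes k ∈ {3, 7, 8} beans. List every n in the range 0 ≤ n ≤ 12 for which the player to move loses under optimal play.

Build the Grundy sequence with g(k) = mex{g(k−s) : s ∈ {3, 7, 8}, s ≤ k}:
g(0) = mex{} = 0
g(1) = mex{} = 0
g(2) = mex{} = 0
g(3) = mex{0} = 1
g(4) = mex{0} = 1
g(5) = mex{0} = 1
g(6) = mex{1} = 0
g(7) = mex{0,1} = 2
g(8) = mex{0,1} = 2
g(9) = mex{0} = 1
g(10) = mex{0,1,2} = 3
g(11) = mex{1,2} = 0
g(12) = mex{1} = 0
The P-positions (g = 0) in 0..12 are 0, 1, 2, 6, 11, 12.

0, 1, 2, 6, 11, 12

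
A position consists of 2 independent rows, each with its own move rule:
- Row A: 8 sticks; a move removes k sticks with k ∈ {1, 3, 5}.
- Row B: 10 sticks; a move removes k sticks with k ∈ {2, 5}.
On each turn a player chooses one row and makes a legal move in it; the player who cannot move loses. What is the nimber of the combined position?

1

Build the Grundy sequence for row A with g(k) = mex{g(k−s) : s ∈ {1, 3, 5}, s ≤ k}:
k:     0  1  2  3  4  5  6  7  8
g(k):  0  1  0  1  0  1  0  1  0
So g(8) = 0.
Build the Grundy sequence for row B with g(k) = mex{g(k−s) : s ∈ {2, 5}, s ≤ k}:
k:     0  1  2  3  4  5  6  7  8  9 10
g(k):  0  0  1  1  0  2  1  0  0  1  1
So g(10) = 1.
The value of a disjunctive sum is the nim-sum of the parts.
Combined value = 0 XOR 1 = 1.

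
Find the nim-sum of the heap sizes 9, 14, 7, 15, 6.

9

Nim-sum: 9 XOR 14 XOR 7 XOR 15 XOR 6 = 9.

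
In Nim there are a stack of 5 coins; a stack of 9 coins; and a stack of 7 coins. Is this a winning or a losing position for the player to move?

Winning position

Nim-sum: 5 XOR 9 XOR 7 = 11.
The nim-sum is 11 ≠ 0, so this is an N-position: the player to move can win.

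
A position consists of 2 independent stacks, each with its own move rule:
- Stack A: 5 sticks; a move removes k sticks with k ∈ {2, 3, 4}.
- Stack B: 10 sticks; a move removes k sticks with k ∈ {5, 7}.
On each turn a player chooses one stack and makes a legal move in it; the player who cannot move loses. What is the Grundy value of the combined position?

0

For stack A, compute g(0), g(1), … with moves {2, 3, 4}:
g(0) = mex{} = 0
g(1) = mex{} = 0
g(2) = mex{0} = 1
g(3) = mex{0} = 1
g(4) = mex{0,1} = 2
g(5) = mex{0,1} = 2
So g(5) = 2.
Grundy values for stack B (subtraction set {5, 7}):
g(0) = mex{} = 0
g(1) = mex{} = 0
g(2) = mex{} = 0
g(3) = mex{} = 0
g(4) = mex{} = 0
g(5) = mex{0} = 1
g(6) = mex{0} = 1
g(7) = mex{0} = 1
g(8) = mex{0} = 1
g(9) = mex{0} = 1
g(10) = mex{0,1} = 2
So g(10) = 2.
The value of a disjunctive sum is the nim-sum of the parts.
Combined value = 2 XOR 2 = 0.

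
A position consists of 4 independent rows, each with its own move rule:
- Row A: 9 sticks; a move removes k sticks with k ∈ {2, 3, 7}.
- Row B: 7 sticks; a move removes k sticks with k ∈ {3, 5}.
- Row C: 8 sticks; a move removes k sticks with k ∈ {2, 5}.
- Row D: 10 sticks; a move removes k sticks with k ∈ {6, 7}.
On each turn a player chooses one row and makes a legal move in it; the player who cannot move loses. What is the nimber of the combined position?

Build the Grundy sequence for row A with g(k) = mex{g(k−s) : s ∈ {2, 3, 7}, s ≤ k}:
g(0) = mex{} = 0
g(1) = mex{} = 0
g(2) = mex{0} = 1
g(3) = mex{0} = 1
g(4) = mex{0,1} = 2
g(5) = mex{1} = 0
g(6) = mex{1,2} = 0
g(7) = mex{0,2} = 1
g(8) = mex{0} = 1
g(9) = mex{0,1} = 2
So g(9) = 2.
For row B, compute g(0), g(1), … with moves {3, 5}:
k:     0  1  2  3  4  5  6  7
g(k):  0  0  0  1  1  1  2  2
So g(7) = 2.
Build the Grundy sequence for row C with g(k) = mex{g(k−s) : s ∈ {2, 5}, s ≤ k}:
g(0) = mex{} = 0
g(1) = mex{} = 0
g(2) = mex{0} = 1
g(3) = mex{0} = 1
g(4) = mex{1} = 0
g(5) = mex{0,1} = 2
g(6) = mex{0} = 1
g(7) = mex{1,2} = 0
g(8) = mex{1} = 0
So g(8) = 0.
Build the Grundy sequence for row D with g(k) = mex{g(k−s) : s ∈ {6, 7}, s ≤ k}:
g(0) = mex{} = 0
g(1) = mex{} = 0
g(2) = mex{} = 0
g(3) = mex{} = 0
g(4) = mex{} = 0
g(5) = mex{} = 0
g(6) = mex{0} = 1
g(7) = mex{0} = 1
g(8) = mex{0} = 1
g(9) = mex{0} = 1
g(10) = mex{0} = 1
So g(10) = 1.
The value of a disjunctive sum is the nim-sum of the parts.
Combined value = 2 XOR 2 XOR 0 XOR 1 = 1.

1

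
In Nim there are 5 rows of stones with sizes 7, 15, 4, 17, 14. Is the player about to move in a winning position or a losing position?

Winning position

Nim-sum: 7 ^ 15 ^ 4 ^ 17 ^ 14 = 19.
The nim-sum is 19 ≠ 0, so this is an N-position: the player to move can win.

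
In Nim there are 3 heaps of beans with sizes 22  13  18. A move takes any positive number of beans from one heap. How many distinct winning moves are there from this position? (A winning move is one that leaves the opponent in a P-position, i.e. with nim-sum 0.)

1

Bitwise XOR of the heap sizes:
  10110  (22)
  01101  (13)
  10010  (18)
  -----
  01001  (9)
The overall nim-sum is X = 9. A heap of size p has a winning move iff p XOR X < p (reduce it to p XOR X).
  22: 22 XOR 9 = 31 ≥ 22 — no move.
  13: 13 XOR 9 = 4 < 13 — winning move (to 4).
  18: 18 XOR 9 = 27 ≥ 18 — no move.
That gives 1 winning move.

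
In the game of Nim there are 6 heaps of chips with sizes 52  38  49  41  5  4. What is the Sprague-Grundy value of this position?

11

In binary:
  110100  (52)
  100110  (38)
  110001  (49)
  101001  (41)
  000101  (5)
  000100  (4)
  ------
  001011  (11)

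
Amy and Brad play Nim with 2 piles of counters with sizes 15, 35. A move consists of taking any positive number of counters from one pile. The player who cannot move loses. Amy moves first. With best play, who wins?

Compute the nim-sum pairwise:
15 ⊕ 35 = 44
The nim-sum is 44 ≠ 0, so this is an N-position: the player to move can win; Amy has a winning move.

Amy wins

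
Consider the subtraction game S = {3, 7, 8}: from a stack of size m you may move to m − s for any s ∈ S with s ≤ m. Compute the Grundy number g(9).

1

Compute g(0), g(1), … for moves {3, 7, 8}:
g(0) = mex{} = 0
g(1) = mex{} = 0
g(2) = mex{} = 0
g(3) = mex{0} = 1
g(4) = mex{0} = 1
g(5) = mex{0} = 1
g(6) = mex{1} = 0
g(7) = mex{0,1} = 2
g(8) = mex{0,1} = 2
g(9) = mex{0} = 1
So g(9) = 1.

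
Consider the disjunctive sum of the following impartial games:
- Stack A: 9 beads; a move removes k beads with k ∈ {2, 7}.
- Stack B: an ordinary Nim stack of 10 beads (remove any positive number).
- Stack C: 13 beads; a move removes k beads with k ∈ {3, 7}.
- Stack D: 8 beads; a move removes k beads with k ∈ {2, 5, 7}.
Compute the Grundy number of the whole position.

Grundy values for stack A (subtraction set {2, 7}):
g(0) = mex{} = 0
g(1) = mex{} = 0
g(2) = mex{0} = 1
g(3) = mex{0} = 1
g(4) = mex{1} = 0
g(5) = mex{1} = 0
g(6) = mex{0} = 1
g(7) = mex{0} = 1
g(8) = mex{0,1} = 2
g(9) = mex{1} = 0
So g(9) = 0.
Stack B is a plain Nim stack of size 10, so its Grundy value is 10.
For stack C, compute g(0), g(1), … with moves {3, 7}:
k:     0  1  2  3  4  5  6  7  8  9 10 11 12 13
g(k):  0  0  0  1  1  1  0  2  2  1  0  0  0  1
So g(13) = 1.
Grundy values for stack D (subtraction set {2, 5, 7}):
k:     0  1  2  3  4  5  6  7  8
g(k):  0  0  1  1  0  2  1  3  2
So g(8) = 2.
The value of a disjunctive sum is the nim-sum of the parts.
Combined value = 0 XOR 10 XOR 1 XOR 2 = 9.

9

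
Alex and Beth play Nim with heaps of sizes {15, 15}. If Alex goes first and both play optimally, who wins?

Nim-sum: 15 ^ 15 = 0.
The nim-sum is 0, so this is a P-position: the player to move is in a losing position under optimal play; Alex is about to move from it and so loses — Beth wins.

Beth wins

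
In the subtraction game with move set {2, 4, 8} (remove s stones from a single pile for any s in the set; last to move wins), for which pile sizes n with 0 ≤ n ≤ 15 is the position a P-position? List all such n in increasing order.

0, 1, 6, 7, 12, 13

Grundy values for subtraction set {2, 4, 8}:
k:     0  1  2  3  4  5  6  7  8  9 10 11 12 13 14 15
g(k):  0  0  1  1  2  2  0  0  1  1  2  2  0  0  1  1
The P-positions (g = 0) in 0..15 are 0, 1, 6, 7, 12, 13.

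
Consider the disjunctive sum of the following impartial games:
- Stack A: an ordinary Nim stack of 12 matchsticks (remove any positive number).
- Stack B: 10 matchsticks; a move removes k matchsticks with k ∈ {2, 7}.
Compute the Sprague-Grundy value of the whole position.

12

Stack A is a plain Nim stack of size 12, so its Grundy value is 12.
Build the Grundy sequence for stack B with g(k) = mex{g(k−s) : s ∈ {2, 7}, s ≤ k}:
k:     0  1  2  3  4  5  6  7  8  9 10
g(k):  0  0  1  1  0  0  1  1  2  0  0
So g(10) = 0.
By the Sprague-Grundy theorem, the Grundy value of a sum of independent games is the XOR of the component values.
Combined value = 12 XOR 0 = 12.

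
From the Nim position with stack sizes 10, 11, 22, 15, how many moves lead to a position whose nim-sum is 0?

1

Bitwise XOR of the heap sizes:
  01010  (10)
  01011  (11)
  10110  (22)
  01111  (15)
  -----
  11000  (24)
The overall nim-sum is X = 24. A stack of size p has a winning move iff p XOR X < p (reduce it to p XOR X).
  10: 10 XOR 24 = 18 ≥ 10 — no move.
  11: 11 XOR 24 = 19 ≥ 11 — no move.
  22: 22 XOR 24 = 14 < 22 — winning move (to 14).
  15: 15 XOR 24 = 23 ≥ 15 — no move.
That gives 1 winning move.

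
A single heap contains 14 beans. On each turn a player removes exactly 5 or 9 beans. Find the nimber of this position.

0

Grundy values for subtraction set {5, 9}:
g(0) = mex{} = 0
g(1) = mex{} = 0
g(2) = mex{} = 0
g(3) = mex{} = 0
g(4) = mex{} = 0
g(5) = mex{0} = 1
g(6) = mex{0} = 1
g(7) = mex{0} = 1
g(8) = mex{0} = 1
g(9) = mex{0} = 1
g(10) = mex{0,1} = 2
g(11) = mex{0,1} = 2
g(12) = mex{0,1} = 2
g(13) = mex{0,1} = 2
g(14) = mex{1} = 0
So g(14) = 0.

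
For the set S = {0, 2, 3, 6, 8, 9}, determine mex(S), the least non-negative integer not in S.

0 is in the set but 1 is not, so the mex is 1.

1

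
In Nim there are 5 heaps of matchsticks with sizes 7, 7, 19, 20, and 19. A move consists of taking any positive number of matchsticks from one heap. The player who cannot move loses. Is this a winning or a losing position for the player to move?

Compute the nim-sum pairwise:
7 ^ 7 = 0
0 ^ 19 = 19
19 ^ 20 = 7
7 ^ 19 = 20
The nim-sum is 20 ≠ 0, so this is an N-position: the player to move can win.

Winning position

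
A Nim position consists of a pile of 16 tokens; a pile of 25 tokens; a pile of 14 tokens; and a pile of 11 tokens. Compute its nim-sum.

12

Compute the nim-sum pairwise:
16 ⊕ 25 = 9
9 ⊕ 14 = 7
7 ⊕ 11 = 12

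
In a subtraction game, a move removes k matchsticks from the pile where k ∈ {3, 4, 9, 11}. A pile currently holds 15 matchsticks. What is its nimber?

Grundy values for subtraction set {3, 4, 9, 11}:
k:     0  1  2  3  4  5  6  7  8  9 10 11 12 13 14 15
g(k):  0  0  0  1  1  1  2  0  0  3  1  1  2  2  0  0
So g(15) = 0.

0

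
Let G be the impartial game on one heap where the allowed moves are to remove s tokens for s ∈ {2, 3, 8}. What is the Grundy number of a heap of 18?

Grundy values for subtraction set {2, 3, 8}:
k:     0  1  2  3  4  5  6  7  8  9 10 11 12 13 14 15 16 17 18
g(k):  0  0  1  1  2  0  0  1  1  2  0  0  1  1  2  0  0  1  1
So g(18) = 1.

1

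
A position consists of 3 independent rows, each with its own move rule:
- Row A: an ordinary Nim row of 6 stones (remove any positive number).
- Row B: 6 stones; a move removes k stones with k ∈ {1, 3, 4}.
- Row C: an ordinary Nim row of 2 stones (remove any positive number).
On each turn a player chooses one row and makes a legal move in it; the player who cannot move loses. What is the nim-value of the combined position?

6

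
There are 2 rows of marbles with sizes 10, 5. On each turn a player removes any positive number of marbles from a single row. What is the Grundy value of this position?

Compute the nim-sum pairwise:
10 ⊕ 5 = 15

15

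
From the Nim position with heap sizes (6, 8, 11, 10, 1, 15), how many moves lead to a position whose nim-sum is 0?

3

Nim-sum: 6 XOR 8 XOR 11 XOR 10 XOR 1 XOR 15 = 1.
The overall nim-sum is X = 1. A heap of size p has a winning move iff p XOR X < p (reduce it to p XOR X).
  6: 6 XOR 1 = 7 ≥ 6 — no move.
  8: 8 XOR 1 = 9 ≥ 8 — no move.
  11: 11 XOR 1 = 10 < 11 — winning move (to 10).
  10: 10 XOR 1 = 11 ≥ 10 — no move.
  1: 1 XOR 1 = 0 < 1 — winning move (to 0).
  15: 15 XOR 1 = 14 < 15 — winning move (to 14).
That gives 3 winning moves.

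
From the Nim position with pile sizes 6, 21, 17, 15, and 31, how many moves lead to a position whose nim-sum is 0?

3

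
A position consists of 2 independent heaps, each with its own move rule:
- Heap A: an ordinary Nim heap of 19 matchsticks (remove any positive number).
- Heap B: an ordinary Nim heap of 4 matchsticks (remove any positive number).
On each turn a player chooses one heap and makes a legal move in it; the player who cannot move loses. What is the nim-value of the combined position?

Heap A is a plain Nim heap of size 19, so its Grundy value is 19.
Heap B is a plain Nim heap of size 4, so its Grundy value is 4.
By the Sprague-Grundy theorem, the Grundy value of a sum of independent games is the XOR of the component values.
Combined value = 19 ⊕ 4 = 23.

23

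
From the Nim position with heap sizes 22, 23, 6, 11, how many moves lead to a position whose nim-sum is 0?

1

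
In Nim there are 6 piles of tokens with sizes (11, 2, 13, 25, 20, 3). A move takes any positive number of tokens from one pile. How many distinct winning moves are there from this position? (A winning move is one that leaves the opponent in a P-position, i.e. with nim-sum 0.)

In binary:
  01011  (11)
  00010  (2)
  01101  (13)
  11001  (25)
  10100  (20)
  00011  (3)
  -----
  01010  (10)
The overall nim-sum is X = 10. A pile of size p has a winning move iff p XOR X < p (reduce it to p XOR X).
  11: 11 XOR 10 = 1 < 11 — winning move (to 1).
  2: 2 XOR 10 = 8 ≥ 2 — no move.
  13: 13 XOR 10 = 7 < 13 — winning move (to 7).
  25: 25 XOR 10 = 19 < 25 — winning move (to 19).
  20: 20 XOR 10 = 30 ≥ 20 — no move.
  3: 3 XOR 10 = 9 ≥ 3 — no move.
That gives 3 winning moves.

3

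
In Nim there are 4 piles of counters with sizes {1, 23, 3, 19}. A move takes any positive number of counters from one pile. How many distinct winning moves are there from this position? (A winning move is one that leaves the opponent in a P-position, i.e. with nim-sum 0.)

Compute the nim-sum pairwise:
1 ^ 23 = 22
22 ^ 3 = 21
21 ^ 19 = 6
The overall nim-sum is X = 6. A pile of size p has a winning move iff p XOR X < p (reduce it to p XOR X).
  1: 1 XOR 6 = 7 ≥ 1 — no move.
  23: 23 XOR 6 = 17 < 23 — winning move (to 17).
  3: 3 XOR 6 = 5 ≥ 3 — no move.
  19: 19 XOR 6 = 21 ≥ 19 — no move.
That gives 1 winning move.

1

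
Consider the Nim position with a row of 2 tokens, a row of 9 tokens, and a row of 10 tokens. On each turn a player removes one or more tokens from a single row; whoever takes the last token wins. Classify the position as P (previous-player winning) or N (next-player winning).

Compute the nim-sum pairwise:
2 XOR 9 = 11
11 XOR 10 = 1
The nim-sum is 1 ≠ 0, so this is an N-position: the player to move can win.

N-position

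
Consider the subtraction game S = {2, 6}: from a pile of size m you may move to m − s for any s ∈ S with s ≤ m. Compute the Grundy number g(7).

1

Build the Grundy sequence with g(k) = mex{g(k−s) : s ∈ {2, 6}, s ≤ k}:
k:     0  1  2  3  4  5  6  7
g(k):  0  0  1  1  0  0  1  1
So g(7) = 1.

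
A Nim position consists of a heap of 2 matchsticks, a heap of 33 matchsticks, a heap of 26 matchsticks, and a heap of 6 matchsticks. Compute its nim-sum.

Compute the nim-sum pairwise:
2 XOR 33 = 35
35 XOR 26 = 57
57 XOR 6 = 63

63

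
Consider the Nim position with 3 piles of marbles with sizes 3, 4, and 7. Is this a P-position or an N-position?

P-position

Compute the nim-sum pairwise:
3 XOR 4 = 7
7 XOR 7 = 0
The nim-sum is 0, so this is a P-position: the player to move is in a losing position under optimal play.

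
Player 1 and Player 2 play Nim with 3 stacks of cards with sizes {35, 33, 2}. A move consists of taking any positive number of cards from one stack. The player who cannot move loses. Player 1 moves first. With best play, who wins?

Player 2 wins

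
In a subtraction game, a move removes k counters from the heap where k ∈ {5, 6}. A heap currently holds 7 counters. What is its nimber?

1

Grundy values for subtraction set {5, 6}:
k:     0  1  2  3  4  5  6  7
g(k):  0  0  0  0  0  1  1  1
So g(7) = 1.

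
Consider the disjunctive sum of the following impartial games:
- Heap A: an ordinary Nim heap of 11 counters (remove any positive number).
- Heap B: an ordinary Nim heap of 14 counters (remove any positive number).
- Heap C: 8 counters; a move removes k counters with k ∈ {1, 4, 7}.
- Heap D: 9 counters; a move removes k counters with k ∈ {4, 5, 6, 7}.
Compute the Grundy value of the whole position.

Heap A is a plain Nim heap of size 11, so its Grundy value is 11.
Heap B is a plain Nim heap of size 14, so its Grundy value is 14.
Grundy values for heap C (subtraction set {1, 4, 7}):
k:     0  1  2  3  4  5  6  7  8
g(k):  0  1  0  1  2  0  1  2  0
So g(8) = 0.
Build the Grundy sequence for heap D with g(k) = mex{g(k−s) : s ∈ {4, 5, 6, 7}, s ≤ k}:
k:     0  1  2  3  4  5  6  7  8  9
g(k):  0  0  0  0  1  1  1  1  2  2
So g(9) = 2.
By the Sprague-Grundy theorem, the Grundy value of a sum of independent games is the XOR of the component values.
Combined value = 11 XOR 14 XOR 0 XOR 2 = 7.

7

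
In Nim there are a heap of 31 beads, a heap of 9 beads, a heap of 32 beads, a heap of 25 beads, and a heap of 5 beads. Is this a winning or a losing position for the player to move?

In binary:
  011111  (31)
  001001  (9)
  100000  (32)
  011001  (25)
  000101  (5)
  ------
  101010  (42)
The nim-sum is 42 ≠ 0, so this is an N-position: the player to move can win.

Winning position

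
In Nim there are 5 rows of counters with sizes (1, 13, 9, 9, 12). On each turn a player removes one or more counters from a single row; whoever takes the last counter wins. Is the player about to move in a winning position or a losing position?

Losing position

Compute the nim-sum pairwise:
1 ⊕ 13 = 12
12 ⊕ 9 = 5
5 ⊕ 9 = 12
12 ⊕ 12 = 0
The nim-sum is 0, so this is a P-position: the player to move is in a losing position under optimal play.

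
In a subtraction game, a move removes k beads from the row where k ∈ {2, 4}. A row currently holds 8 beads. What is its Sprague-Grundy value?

1

Build the Grundy sequence with g(k) = mex{g(k−s) : s ∈ {2, 4}, s ≤ k}:
k:     0  1  2  3  4  5  6  7  8
g(k):  0  0  1  1  2  2  0  0  1
So g(8) = 1.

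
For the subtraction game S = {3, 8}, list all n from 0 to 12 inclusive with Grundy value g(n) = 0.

0, 1, 2, 6, 7, 11, 12

Grundy values for subtraction set {3, 8}:
g(0) = mex{} = 0
g(1) = mex{} = 0
g(2) = mex{} = 0
g(3) = mex{0} = 1
g(4) = mex{0} = 1
g(5) = mex{0} = 1
g(6) = mex{1} = 0
g(7) = mex{1} = 0
g(8) = mex{0,1} = 2
g(9) = mex{0} = 1
g(10) = mex{0} = 1
g(11) = mex{1,2} = 0
g(12) = mex{1} = 0
The P-positions (g = 0) in 0..12 are 0, 1, 2, 6, 7, 11, 12.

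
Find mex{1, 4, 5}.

0

0 is not in the set, so the mex is 0.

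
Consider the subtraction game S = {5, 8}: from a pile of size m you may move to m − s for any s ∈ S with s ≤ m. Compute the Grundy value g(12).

Grundy values for subtraction set {5, 8}:
g(0) = mex{} = 0
g(1) = mex{} = 0
g(2) = mex{} = 0
g(3) = mex{} = 0
g(4) = mex{} = 0
g(5) = mex{0} = 1
g(6) = mex{0} = 1
g(7) = mex{0} = 1
g(8) = mex{0} = 1
g(9) = mex{0} = 1
g(10) = mex{0,1} = 2
g(11) = mex{0,1} = 2
g(12) = mex{0,1} = 2
So g(12) = 2.

2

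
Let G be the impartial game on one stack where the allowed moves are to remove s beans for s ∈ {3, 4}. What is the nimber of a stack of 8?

0

Grundy values for subtraction set {3, 4}:
k:     0  1  2  3  4  5  6  7  8
g(k):  0  0  0  1  1  1  2  0  0
So g(8) = 0.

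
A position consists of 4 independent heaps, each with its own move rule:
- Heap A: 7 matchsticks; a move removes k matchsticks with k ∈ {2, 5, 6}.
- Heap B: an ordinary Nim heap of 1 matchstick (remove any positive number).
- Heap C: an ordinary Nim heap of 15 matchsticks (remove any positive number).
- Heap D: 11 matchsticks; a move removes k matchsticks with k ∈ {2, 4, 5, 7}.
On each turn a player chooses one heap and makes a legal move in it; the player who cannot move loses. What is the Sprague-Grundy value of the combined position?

12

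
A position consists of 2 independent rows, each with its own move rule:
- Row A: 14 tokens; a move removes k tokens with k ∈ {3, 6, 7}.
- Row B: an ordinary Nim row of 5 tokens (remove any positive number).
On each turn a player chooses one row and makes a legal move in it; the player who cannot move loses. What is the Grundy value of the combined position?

For row A, compute g(0), g(1), … with moves {3, 6, 7}:
g(0) = mex{} = 0
g(1) = mex{} = 0
g(2) = mex{} = 0
g(3) = mex{0} = 1
g(4) = mex{0} = 1
g(5) = mex{0} = 1
g(6) = mex{0,1} = 2
g(7) = mex{0,1} = 2
g(8) = mex{0,1} = 2
g(9) = mex{0,1,2} = 3
g(10) = mex{1,2} = 0
g(11) = mex{1,2} = 0
g(12) = mex{1,2,3} = 0
g(13) = mex{0,2} = 1
g(14) = mex{0,2} = 1
So g(14) = 1.
Row B is a plain Nim row of size 5, so its Grundy value is 5.
By the Sprague-Grundy theorem, the Grundy value of a sum of independent games is the XOR of the component values.
Combined value = 1 XOR 5 = 4.

4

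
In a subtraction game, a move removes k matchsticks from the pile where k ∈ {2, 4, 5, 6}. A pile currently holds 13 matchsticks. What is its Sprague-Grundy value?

Compute g(0), g(1), … for moves {2, 4, 5, 6}:
g(0) = mex{} = 0
g(1) = mex{} = 0
g(2) = mex{0} = 1
g(3) = mex{0} = 1
g(4) = mex{0,1} = 2
g(5) = mex{0,1} = 2
g(6) = mex{0,1,2} = 3
g(7) = mex{0,1,2} = 3
g(8) = mex{1,2,3} = 0
g(9) = mex{1,2,3} = 0
g(10) = mex{0,2,3} = 1
g(11) = mex{0,2,3} = 1
g(12) = mex{0,1,3} = 2
g(13) = mex{0,1,3} = 2
So g(13) = 2.

2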